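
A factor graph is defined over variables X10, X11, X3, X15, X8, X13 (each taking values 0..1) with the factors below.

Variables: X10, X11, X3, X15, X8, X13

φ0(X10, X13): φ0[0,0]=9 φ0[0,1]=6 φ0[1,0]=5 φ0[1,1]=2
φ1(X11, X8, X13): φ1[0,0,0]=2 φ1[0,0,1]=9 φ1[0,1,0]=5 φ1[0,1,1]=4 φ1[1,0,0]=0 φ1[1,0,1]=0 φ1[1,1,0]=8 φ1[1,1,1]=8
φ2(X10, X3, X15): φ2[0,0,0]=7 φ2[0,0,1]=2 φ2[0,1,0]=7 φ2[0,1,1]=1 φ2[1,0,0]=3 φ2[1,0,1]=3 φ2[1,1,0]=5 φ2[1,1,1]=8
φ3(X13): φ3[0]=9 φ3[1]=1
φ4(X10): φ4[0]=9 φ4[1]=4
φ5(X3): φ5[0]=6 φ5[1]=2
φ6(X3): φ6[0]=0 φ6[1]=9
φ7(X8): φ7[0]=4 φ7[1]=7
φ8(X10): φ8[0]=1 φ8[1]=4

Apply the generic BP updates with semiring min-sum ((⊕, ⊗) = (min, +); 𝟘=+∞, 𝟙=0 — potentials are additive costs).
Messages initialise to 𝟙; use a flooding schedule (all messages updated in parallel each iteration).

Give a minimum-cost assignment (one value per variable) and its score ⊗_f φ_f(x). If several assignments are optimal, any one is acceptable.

init: all messages = 𝟙 over 2 values
r1 m[φ0→X10] = [6, 2]
r1 m[φ0→X13] = [5, 2]
r1 m[φ1→X11] = [2, 0]
r1 m[φ1→X8] = [0, 4]
r1 m[φ1→X13] = [0, 0]
r1 m[φ2→X10] = [1, 3]
r1 m[φ2→X3] = [2, 1]
r1 m[φ2→X15] = [3, 1]
r1 m[φ3→X13] = [9, 1]
r1 m[φ4→X10] = [9, 4]
r1 m[φ5→X3] = [6, 2]
r1 m[φ6→X3] = [0, 9]
r1 m[φ7→X8] = [4, 7]
r1 m[φ8→X10] = [1, 4]
r1 m[X10→φ0] = [0, 0]
r1 m[X10→φ2] = [0, 0]
r1 m[X10→φ4] = [0, 0]
r1 m[X10→φ8] = [0, 0]
r1 m[X11→φ1] = [0, 0]
r1 m[X3→φ2] = [0, 0]
r1 m[X3→φ5] = [0, 0]
r1 m[X3→φ6] = [0, 0]
r1 m[X15→φ2] = [0, 0]
r1 m[X8→φ1] = [0, 0]
r1 m[X8→φ7] = [0, 0]
r1 m[X13→φ0] = [0, 0]
r1 m[X13→φ1] = [0, 0]
r1 m[X13→φ3] = [0, 0]
r2 m[φ0→X10] = [6, 2]
r2 m[φ0→X13] = [5, 2]
r2 m[φ1→X11] = [2, 0]
r2 m[φ1→X8] = [0, 4]
r2 m[φ1→X13] = [0, 0]
r2 m[φ2→X10] = [1, 3]
r2 m[φ2→X3] = [2, 1]
r2 m[φ2→X15] = [3, 1]
r2 m[φ3→X13] = [9, 1]
r2 m[φ4→X10] = [9, 4]
r2 m[φ5→X3] = [6, 2]
r2 m[φ6→X3] = [0, 9]
r2 m[φ7→X8] = [4, 7]
r2 m[φ8→X10] = [1, 4]
r2 m[X10→φ0] = [11, 11]
r2 m[X10→φ2] = [16, 10]
r2 m[X10→φ4] = [8, 9]
r2 m[X10→φ8] = [16, 9]
r2 m[X11→φ1] = [0, 0]
r2 m[X3→φ2] = [6, 11]
r2 m[X3→φ5] = [2, 10]
r2 m[X3→φ6] = [8, 3]
r2 m[X15→φ2] = [0, 0]
r2 m[X8→φ1] = [4, 7]
r2 m[X8→φ7] = [0, 4]
r2 m[X13→φ0] = [9, 1]
r2 m[X13→φ1] = [14, 3]
r2 m[X13→φ3] = [5, 2]
r3 m[φ0→X10] = [7, 3]
r3 m[φ0→X13] = [16, 13]
r3 m[φ1→X11] = [14, 7]
r3 m[φ1→X8] = [3, 7]
r3 m[φ1→X13] = [4, 4]
r3 m[φ2→X10] = [8, 9]
r3 m[φ2→X3] = [13, 15]
r3 m[φ2→X15] = [19, 19]
r3 m[φ3→X13] = [9, 1]
r3 m[φ4→X10] = [9, 4]
r3 m[φ5→X3] = [6, 2]
r3 m[φ6→X3] = [0, 9]
r3 m[φ7→X8] = [4, 7]
r3 m[φ8→X10] = [1, 4]
r3 m[X10→φ0] = [11, 11]
r3 m[X10→φ2] = [16, 10]
r3 m[X10→φ4] = [8, 9]
r3 m[X10→φ8] = [16, 9]
r3 m[X11→φ1] = [0, 0]
r3 m[X3→φ2] = [6, 11]
r3 m[X3→φ5] = [2, 10]
r3 m[X3→φ6] = [8, 3]
r3 m[X15→φ2] = [0, 0]
r3 m[X8→φ1] = [4, 7]
r3 m[X8→φ7] = [0, 4]
r3 m[X13→φ0] = [9, 1]
r3 m[X13→φ1] = [14, 3]
r3 m[X13→φ3] = [5, 2]
r4 m[φ0→X10] = [7, 3]
r4 m[φ0→X13] = [16, 13]
r4 m[φ1→X11] = [14, 7]
r4 m[φ1→X8] = [3, 7]
r4 m[φ1→X13] = [4, 4]
r4 m[φ2→X10] = [8, 9]
r4 m[φ2→X3] = [13, 15]
r4 m[φ2→X15] = [19, 19]
r4 m[φ3→X13] = [9, 1]
r4 m[φ4→X10] = [9, 4]
r4 m[φ5→X3] = [6, 2]
r4 m[φ6→X3] = [0, 9]
r4 m[φ7→X8] = [4, 7]
r4 m[φ8→X10] = [1, 4]
r4 m[X10→φ0] = [18, 17]
r4 m[X10→φ2] = [17, 11]
r4 m[X10→φ4] = [16, 16]
r4 m[X10→φ8] = [24, 16]
r4 m[X11→φ1] = [0, 0]
r4 m[X3→φ2] = [6, 11]
r4 m[X3→φ5] = [13, 24]
r4 m[X3→φ6] = [19, 17]
r4 m[X15→φ2] = [0, 0]
r4 m[X8→φ1] = [4, 7]
r4 m[X8→φ7] = [3, 7]
r4 m[X13→φ0] = [13, 5]
r4 m[X13→φ1] = [25, 14]
r4 m[X13→φ3] = [20, 17]
r5 m[φ0→X10] = [11, 7]
r5 m[φ0→X13] = [22, 19]
r5 m[φ1→X11] = [25, 18]
r5 m[φ1→X8] = [14, 18]
r5 m[φ1→X13] = [4, 4]
r5 m[φ2→X10] = [8, 9]
r5 m[φ2→X3] = [14, 16]
r5 m[φ2→X15] = [20, 20]
r5 m[φ3→X13] = [9, 1]
r5 m[φ4→X10] = [9, 4]
r5 m[φ5→X3] = [6, 2]
r5 m[φ6→X3] = [0, 9]
r5 m[φ7→X8] = [4, 7]
r5 m[φ8→X10] = [1, 4]
r5 m[X10→φ0] = [18, 17]
r5 m[X10→φ2] = [17, 11]
r5 m[X10→φ4] = [16, 16]
r5 m[X10→φ8] = [24, 16]
r5 m[X11→φ1] = [0, 0]
r5 m[X3→φ2] = [6, 11]
r5 m[X3→φ5] = [13, 24]
r5 m[X3→φ6] = [19, 17]
r5 m[X15→φ2] = [0, 0]
r5 m[X8→φ1] = [4, 7]
r5 m[X8→φ7] = [3, 7]
r5 m[X13→φ0] = [13, 5]
r5 m[X13→φ1] = [25, 14]
r5 m[X13→φ3] = [20, 17]
r6 m[φ0→X10] = [11, 7]
r6 m[φ0→X13] = [22, 19]
r6 m[φ1→X11] = [25, 18]
r6 m[φ1→X8] = [14, 18]
r6 m[φ1→X13] = [4, 4]
r6 m[φ2→X10] = [8, 9]
r6 m[φ2→X3] = [14, 16]
r6 m[φ2→X15] = [20, 20]
r6 m[φ3→X13] = [9, 1]
r6 m[φ4→X10] = [9, 4]
r6 m[φ5→X3] = [6, 2]
r6 m[φ6→X3] = [0, 9]
r6 m[φ7→X8] = [4, 7]
r6 m[φ8→X10] = [1, 4]
r6 m[X10→φ0] = [18, 17]
r6 m[X10→φ2] = [21, 15]
r6 m[X10→φ4] = [20, 20]
r6 m[X10→φ8] = [28, 20]
r6 m[X11→φ1] = [0, 0]
r6 m[X3→φ2] = [6, 11]
r6 m[X3→φ5] = [14, 25]
r6 m[X3→φ6] = [20, 18]
r6 m[X15→φ2] = [0, 0]
r6 m[X8→φ1] = [4, 7]
r6 m[X8→φ7] = [14, 18]
r6 m[X13→φ0] = [13, 5]
r6 m[X13→φ1] = [31, 20]
r6 m[X13→φ3] = [26, 23]
r7 m[φ0→X10] = [11, 7]
r7 m[φ0→X13] = [22, 19]
r7 m[φ1→X11] = [31, 24]
r7 m[φ1→X8] = [20, 24]
r7 m[φ1→X13] = [4, 4]
r7 m[φ2→X10] = [8, 9]
r7 m[φ2→X3] = [18, 20]
r7 m[φ2→X15] = [24, 24]
r7 m[φ3→X13] = [9, 1]
r7 m[φ4→X10] = [9, 4]
r7 m[φ5→X3] = [6, 2]
r7 m[φ6→X3] = [0, 9]
r7 m[φ7→X8] = [4, 7]
r7 m[φ8→X10] = [1, 4]
r7 m[X10→φ0] = [18, 17]
r7 m[X10→φ2] = [21, 15]
r7 m[X10→φ4] = [20, 20]
r7 m[X10→φ8] = [28, 20]
r7 m[X11→φ1] = [0, 0]
r7 m[X3→φ2] = [6, 11]
r7 m[X3→φ5] = [14, 25]
r7 m[X3→φ6] = [20, 18]
r7 m[X15→φ2] = [0, 0]
r7 m[X8→φ1] = [4, 7]
r7 m[X8→φ7] = [14, 18]
r7 m[X13→φ0] = [13, 5]
r7 m[X13→φ1] = [31, 20]
r7 m[X13→φ3] = [26, 23]
r8 m[φ0→X10] = [11, 7]
r8 m[φ0→X13] = [22, 19]
r8 m[φ1→X11] = [31, 24]
r8 m[φ1→X8] = [20, 24]
r8 m[φ1→X13] = [4, 4]
r8 m[φ2→X10] = [8, 9]
r8 m[φ2→X3] = [18, 20]
r8 m[φ2→X15] = [24, 24]
r8 m[φ3→X13] = [9, 1]
r8 m[φ4→X10] = [9, 4]
r8 m[φ5→X3] = [6, 2]
r8 m[φ6→X3] = [0, 9]
r8 m[φ7→X8] = [4, 7]
r8 m[φ8→X10] = [1, 4]
r8 m[X10→φ0] = [18, 17]
r8 m[X10→φ2] = [21, 15]
r8 m[X10→φ4] = [20, 20]
r8 m[X10→φ8] = [28, 20]
r8 m[X11→φ1] = [0, 0]
r8 m[X3→φ2] = [6, 11]
r8 m[X3→φ5] = [18, 29]
r8 m[X3→φ6] = [24, 22]
r8 m[X15→φ2] = [0, 0]
r8 m[X8→φ1] = [4, 7]
r8 m[X8→φ7] = [20, 24]
r8 m[X13→φ0] = [13, 5]
r8 m[X13→φ1] = [31, 20]
r8 m[X13→φ3] = [26, 23]
r9 m[φ0→X10] = [11, 7]
r9 m[φ0→X13] = [22, 19]
r9 m[φ1→X11] = [31, 24]
r9 m[φ1→X8] = [20, 24]
r9 m[φ1→X13] = [4, 4]
r9 m[φ2→X10] = [8, 9]
r9 m[φ2→X3] = [18, 20]
r9 m[φ2→X15] = [24, 24]
r9 m[φ3→X13] = [9, 1]
r9 m[φ4→X10] = [9, 4]
r9 m[φ5→X3] = [6, 2]
r9 m[φ6→X3] = [0, 9]
r9 m[φ7→X8] = [4, 7]
r9 m[φ8→X10] = [1, 4]
r9 m[X10→φ0] = [18, 17]
r9 m[X10→φ2] = [21, 15]
r9 m[X10→φ4] = [20, 20]
r9 m[X10→φ8] = [28, 20]
r9 m[X11→φ1] = [0, 0]
r9 m[X3→φ2] = [6, 11]
r9 m[X3→φ5] = [18, 29]
r9 m[X3→φ6] = [24, 22]
r9 m[X15→φ2] = [0, 0]
r9 m[X8→φ1] = [4, 7]
r9 m[X8→φ7] = [20, 24]
r9 m[X13→φ0] = [13, 5]
r9 m[X13→φ1] = [31, 20]
r9 m[X13→φ3] = [26, 23]
fixed point reached at round 9
traceback from X10: (X10=1, X11=1, X3=0, X15=0, X8=0, X13=1), score=24

assignment: (X10=1, X11=1, X3=0, X15=0, X8=0, X13=1); score = 24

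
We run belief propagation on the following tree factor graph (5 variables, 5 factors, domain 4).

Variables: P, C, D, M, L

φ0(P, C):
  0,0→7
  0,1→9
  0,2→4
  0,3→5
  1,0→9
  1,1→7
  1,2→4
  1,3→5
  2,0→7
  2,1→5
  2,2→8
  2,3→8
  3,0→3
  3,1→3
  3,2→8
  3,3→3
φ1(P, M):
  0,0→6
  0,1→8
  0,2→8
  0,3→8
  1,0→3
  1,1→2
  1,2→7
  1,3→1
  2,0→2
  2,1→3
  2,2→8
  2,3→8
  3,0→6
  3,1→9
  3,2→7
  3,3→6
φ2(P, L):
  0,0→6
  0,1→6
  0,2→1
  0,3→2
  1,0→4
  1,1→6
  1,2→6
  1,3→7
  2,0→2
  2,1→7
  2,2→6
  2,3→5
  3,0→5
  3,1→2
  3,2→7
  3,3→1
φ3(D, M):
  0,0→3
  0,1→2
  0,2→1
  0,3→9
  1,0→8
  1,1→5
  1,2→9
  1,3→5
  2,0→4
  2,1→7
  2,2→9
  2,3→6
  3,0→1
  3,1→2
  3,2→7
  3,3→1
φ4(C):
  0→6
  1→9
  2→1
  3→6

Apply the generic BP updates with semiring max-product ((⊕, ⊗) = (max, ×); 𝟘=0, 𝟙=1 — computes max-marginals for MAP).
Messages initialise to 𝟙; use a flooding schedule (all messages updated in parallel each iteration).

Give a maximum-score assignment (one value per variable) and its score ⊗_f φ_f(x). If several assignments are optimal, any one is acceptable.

assignment: (P=0, C=1, D=1, M=2, L=0); score = 34992

init: all messages = 𝟙 over 4 values
r1 m[φ0→P] = [9, 9, 8, 8]
r1 m[φ0→C] = [9, 9, 8, 8]
r1 m[φ1→P] = [8, 7, 8, 9]
r1 m[φ1→M] = [6, 9, 8, 8]
r1 m[φ2→P] = [6, 7, 7, 7]
r1 m[φ2→L] = [6, 7, 7, 7]
r1 m[φ3→D] = [9, 9, 9, 7]
r1 m[φ3→M] = [8, 7, 9, 9]
r1 m[φ4→C] = [6, 9, 1, 6]
r1 m[P→φ0] = [1, 1, 1, 1]
r1 m[P→φ1] = [1, 1, 1, 1]
r1 m[P→φ2] = [1, 1, 1, 1]
r1 m[C→φ0] = [1, 1, 1, 1]
r1 m[C→φ4] = [1, 1, 1, 1]
r1 m[D→φ3] = [1, 1, 1, 1]
r1 m[M→φ1] = [1, 1, 1, 1]
r1 m[M→φ3] = [1, 1, 1, 1]
r1 m[L→φ2] = [1, 1, 1, 1]
r2 m[φ0→P] = [9, 9, 8, 8]
r2 m[φ0→C] = [9, 9, 8, 8]
r2 m[φ1→P] = [8, 7, 8, 9]
r2 m[φ1→M] = [6, 9, 8, 8]
r2 m[φ2→P] = [6, 7, 7, 7]
r2 m[φ2→L] = [6, 7, 7, 7]
r2 m[φ3→D] = [9, 9, 9, 7]
r2 m[φ3→M] = [8, 7, 9, 9]
r2 m[φ4→C] = [6, 9, 1, 6]
r2 m[P→φ0] = [48, 49, 56, 63]
r2 m[P→φ1] = [54, 63, 56, 56]
r2 m[P→φ2] = [72, 63, 64, 72]
r2 m[C→φ0] = [6, 9, 1, 6]
r2 m[C→φ4] = [9, 9, 8, 8]
r2 m[D→φ3] = [1, 1, 1, 1]
r2 m[M→φ1] = [8, 7, 9, 9]
r2 m[M→φ3] = [6, 9, 8, 8]
r2 m[L→φ2] = [1, 1, 1, 1]
r3 m[φ0→P] = [81, 63, 48, 27]
r3 m[φ0→C] = [441, 432, 504, 448]
r3 m[φ1→P] = [72, 63, 72, 63]
r3 m[φ1→M] = [336, 504, 448, 448]
r3 m[φ2→P] = [6, 7, 7, 7]
r3 m[φ2→L] = [432, 448, 504, 441]
r3 m[φ3→D] = [72, 72, 72, 56]
r3 m[φ3→M] = [8, 7, 9, 9]
r3 m[φ4→C] = [6, 9, 1, 6]
r3 m[P→φ0] = [48, 49, 56, 63]
r3 m[P→φ1] = [54, 63, 56, 56]
r3 m[P→φ2] = [72, 63, 64, 72]
r3 m[C→φ0] = [6, 9, 1, 6]
r3 m[C→φ4] = [9, 9, 8, 8]
r3 m[D→φ3] = [1, 1, 1, 1]
r3 m[M→φ1] = [8, 7, 9, 9]
r3 m[M→φ3] = [6, 9, 8, 8]
r3 m[L→φ2] = [1, 1, 1, 1]
r4 m[φ0→P] = [81, 63, 48, 27]
r4 m[φ0→C] = [441, 432, 504, 448]
r4 m[φ1→P] = [72, 63, 72, 63]
r4 m[φ1→M] = [336, 504, 448, 448]
r4 m[φ2→P] = [6, 7, 7, 7]
r4 m[φ2→L] = [432, 448, 504, 441]
r4 m[φ3→D] = [72, 72, 72, 56]
r4 m[φ3→M] = [8, 7, 9, 9]
r4 m[φ4→C] = [6, 9, 1, 6]
r4 m[P→φ0] = [432, 441, 504, 441]
r4 m[P→φ1] = [486, 441, 336, 189]
r4 m[P→φ2] = [5832, 3969, 3456, 1701]
r4 m[C→φ0] = [6, 9, 1, 6]
r4 m[C→φ4] = [441, 432, 504, 448]
r4 m[D→φ3] = [1, 1, 1, 1]
r4 m[M→φ1] = [8, 7, 9, 9]
r4 m[M→φ3] = [336, 504, 448, 448]
r4 m[L→φ2] = [1, 1, 1, 1]
r5 m[φ0→P] = [81, 63, 48, 27]
r5 m[φ0→C] = [3969, 3888, 4032, 4032]
r5 m[φ1→P] = [72, 63, 72, 63]
r5 m[φ1→M] = [2916, 3888, 3888, 3888]
r5 m[φ2→P] = [6, 7, 7, 7]
r5 m[φ2→L] = [34992, 34992, 23814, 27783]
r5 m[φ3→D] = [4032, 4032, 4032, 3136]
r5 m[φ3→M] = [8, 7, 9, 9]
r5 m[φ4→C] = [6, 9, 1, 6]
r5 m[P→φ0] = [432, 441, 504, 441]
r5 m[P→φ1] = [486, 441, 336, 189]
r5 m[P→φ2] = [5832, 3969, 3456, 1701]
r5 m[C→φ0] = [6, 9, 1, 6]
r5 m[C→φ4] = [441, 432, 504, 448]
r5 m[D→φ3] = [1, 1, 1, 1]
r5 m[M→φ1] = [8, 7, 9, 9]
r5 m[M→φ3] = [336, 504, 448, 448]
r5 m[L→φ2] = [1, 1, 1, 1]
r6 m[φ0→P] = [81, 63, 48, 27]
r6 m[φ0→C] = [3969, 3888, 4032, 4032]
r6 m[φ1→P] = [72, 63, 72, 63]
r6 m[φ1→M] = [2916, 3888, 3888, 3888]
r6 m[φ2→P] = [6, 7, 7, 7]
r6 m[φ2→L] = [34992, 34992, 23814, 27783]
r6 m[φ3→D] = [4032, 4032, 4032, 3136]
r6 m[φ3→M] = [8, 7, 9, 9]
r6 m[φ4→C] = [6, 9, 1, 6]
r6 m[P→φ0] = [432, 441, 504, 441]
r6 m[P→φ1] = [486, 441, 336, 189]
r6 m[P→φ2] = [5832, 3969, 3456, 1701]
r6 m[C→φ0] = [6, 9, 1, 6]
r6 m[C→φ4] = [3969, 3888, 4032, 4032]
r6 m[D→φ3] = [1, 1, 1, 1]
r6 m[M→φ1] = [8, 7, 9, 9]
r6 m[M→φ3] = [2916, 3888, 3888, 3888]
r6 m[L→φ2] = [1, 1, 1, 1]
r7 m[φ0→P] = [81, 63, 48, 27]
r7 m[φ0→C] = [3969, 3888, 4032, 4032]
r7 m[φ1→P] = [72, 63, 72, 63]
r7 m[φ1→M] = [2916, 3888, 3888, 3888]
r7 m[φ2→P] = [6, 7, 7, 7]
r7 m[φ2→L] = [34992, 34992, 23814, 27783]
r7 m[φ3→D] = [34992, 34992, 34992, 27216]
r7 m[φ3→M] = [8, 7, 9, 9]
r7 m[φ4→C] = [6, 9, 1, 6]
r7 m[P→φ0] = [432, 441, 504, 441]
r7 m[P→φ1] = [486, 441, 336, 189]
r7 m[P→φ2] = [5832, 3969, 3456, 1701]
r7 m[C→φ0] = [6, 9, 1, 6]
r7 m[C→φ4] = [3969, 3888, 4032, 4032]
r7 m[D→φ3] = [1, 1, 1, 1]
r7 m[M→φ1] = [8, 7, 9, 9]
r7 m[M→φ3] = [2916, 3888, 3888, 3888]
r7 m[L→φ2] = [1, 1, 1, 1]
r8 m[φ0→P] = [81, 63, 48, 27]
r8 m[φ0→C] = [3969, 3888, 4032, 4032]
r8 m[φ1→P] = [72, 63, 72, 63]
r8 m[φ1→M] = [2916, 3888, 3888, 3888]
r8 m[φ2→P] = [6, 7, 7, 7]
r8 m[φ2→L] = [34992, 34992, 23814, 27783]
r8 m[φ3→D] = [34992, 34992, 34992, 27216]
r8 m[φ3→M] = [8, 7, 9, 9]
r8 m[φ4→C] = [6, 9, 1, 6]
r8 m[P→φ0] = [432, 441, 504, 441]
r8 m[P→φ1] = [486, 441, 336, 189]
r8 m[P→φ2] = [5832, 3969, 3456, 1701]
r8 m[C→φ0] = [6, 9, 1, 6]
r8 m[C→φ4] = [3969, 3888, 4032, 4032]
r8 m[D→φ3] = [1, 1, 1, 1]
r8 m[M→φ1] = [8, 7, 9, 9]
r8 m[M→φ3] = [2916, 3888, 3888, 3888]
r8 m[L→φ2] = [1, 1, 1, 1]
fixed point reached at round 8
traceback from P: (P=0, C=1, D=1, M=2, L=0), score=34992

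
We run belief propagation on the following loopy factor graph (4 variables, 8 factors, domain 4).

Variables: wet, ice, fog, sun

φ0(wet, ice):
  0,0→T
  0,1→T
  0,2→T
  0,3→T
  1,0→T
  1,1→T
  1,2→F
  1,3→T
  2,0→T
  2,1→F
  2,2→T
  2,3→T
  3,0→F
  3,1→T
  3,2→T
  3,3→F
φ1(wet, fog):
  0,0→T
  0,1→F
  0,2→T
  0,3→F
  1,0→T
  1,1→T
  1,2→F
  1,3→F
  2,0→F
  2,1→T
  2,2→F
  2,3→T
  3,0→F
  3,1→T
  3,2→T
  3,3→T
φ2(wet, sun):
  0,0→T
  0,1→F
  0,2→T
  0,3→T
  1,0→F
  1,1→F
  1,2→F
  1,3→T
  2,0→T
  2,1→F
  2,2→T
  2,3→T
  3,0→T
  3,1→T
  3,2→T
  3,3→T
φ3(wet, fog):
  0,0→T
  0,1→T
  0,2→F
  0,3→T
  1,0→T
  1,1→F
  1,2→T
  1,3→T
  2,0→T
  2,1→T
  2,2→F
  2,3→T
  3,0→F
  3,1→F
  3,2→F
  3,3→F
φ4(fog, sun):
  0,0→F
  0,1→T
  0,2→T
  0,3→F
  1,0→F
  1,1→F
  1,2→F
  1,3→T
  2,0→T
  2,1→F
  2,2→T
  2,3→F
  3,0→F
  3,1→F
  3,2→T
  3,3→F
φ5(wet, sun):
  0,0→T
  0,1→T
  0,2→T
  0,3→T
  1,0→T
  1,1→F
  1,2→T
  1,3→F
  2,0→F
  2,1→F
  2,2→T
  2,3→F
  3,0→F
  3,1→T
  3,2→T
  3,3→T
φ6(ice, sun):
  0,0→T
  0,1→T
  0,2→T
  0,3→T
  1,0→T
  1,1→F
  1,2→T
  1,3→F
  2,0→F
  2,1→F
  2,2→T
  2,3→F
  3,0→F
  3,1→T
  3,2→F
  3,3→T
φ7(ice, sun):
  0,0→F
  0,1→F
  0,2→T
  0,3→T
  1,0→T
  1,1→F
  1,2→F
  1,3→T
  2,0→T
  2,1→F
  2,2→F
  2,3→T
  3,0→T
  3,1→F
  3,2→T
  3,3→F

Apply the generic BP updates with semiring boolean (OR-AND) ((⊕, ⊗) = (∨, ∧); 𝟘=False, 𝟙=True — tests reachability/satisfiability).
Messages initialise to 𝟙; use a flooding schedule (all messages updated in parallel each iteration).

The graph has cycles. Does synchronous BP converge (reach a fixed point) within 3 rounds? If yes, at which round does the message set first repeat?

NOT CONVERGED within 3 rounds

init: all messages = 𝟙 over 4 values
r1 m[φ0→wet] = [T, T, T, T]
r1 m[φ0→ice] = [T, T, T, T]
r1 m[φ1→wet] = [T, T, T, T]
r1 m[φ1→fog] = [T, T, T, T]
r1 m[φ2→wet] = [T, T, T, T]
r1 m[φ2→sun] = [T, T, T, T]
r1 m[φ3→wet] = [T, T, T, F]
r1 m[φ3→fog] = [T, T, T, T]
r1 m[φ4→fog] = [T, T, T, T]
r1 m[φ4→sun] = [T, T, T, T]
r1 m[φ5→wet] = [T, T, T, T]
r1 m[φ5→sun] = [T, T, T, T]
r1 m[φ6→ice] = [T, T, T, T]
r1 m[φ6→sun] = [T, T, T, T]
r1 m[φ7→ice] = [T, T, T, T]
r1 m[φ7→sun] = [T, F, T, T]
r1 m[wet→φ0] = [T, T, T, T]
r1 m[wet→φ1] = [T, T, T, T]
r1 m[wet→φ2] = [T, T, T, T]
r1 m[wet→φ3] = [T, T, T, T]
r1 m[wet→φ5] = [T, T, T, T]
r1 m[ice→φ0] = [T, T, T, T]
r1 m[ice→φ6] = [T, T, T, T]
r1 m[ice→φ7] = [T, T, T, T]
r1 m[fog→φ1] = [T, T, T, T]
r1 m[fog→φ3] = [T, T, T, T]
r1 m[fog→φ4] = [T, T, T, T]
r1 m[sun→φ2] = [T, T, T, T]
r1 m[sun→φ4] = [T, T, T, T]
r1 m[sun→φ5] = [T, T, T, T]
r1 m[sun→φ6] = [T, T, T, T]
r1 m[sun→φ7] = [T, T, T, T]
r2 m[φ0→wet] = [T, T, T, T]
r2 m[φ0→ice] = [T, T, T, T]
r2 m[φ1→wet] = [T, T, T, T]
r2 m[φ1→fog] = [T, T, T, T]
r2 m[φ2→wet] = [T, T, T, T]
r2 m[φ2→sun] = [T, T, T, T]
r2 m[φ3→wet] = [T, T, T, F]
r2 m[φ3→fog] = [T, T, T, T]
r2 m[φ4→fog] = [T, T, T, T]
r2 m[φ4→sun] = [T, T, T, T]
r2 m[φ5→wet] = [T, T, T, T]
r2 m[φ5→sun] = [T, T, T, T]
r2 m[φ6→ice] = [T, T, T, T]
r2 m[φ6→sun] = [T, T, T, T]
r2 m[φ7→ice] = [T, T, T, T]
r2 m[φ7→sun] = [T, F, T, T]
r2 m[wet→φ0] = [T, T, T, F]
r2 m[wet→φ1] = [T, T, T, F]
r2 m[wet→φ2] = [T, T, T, F]
r2 m[wet→φ3] = [T, T, T, T]
r2 m[wet→φ5] = [T, T, T, F]
r2 m[ice→φ0] = [T, T, T, T]
r2 m[ice→φ6] = [T, T, T, T]
r2 m[ice→φ7] = [T, T, T, T]
r2 m[fog→φ1] = [T, T, T, T]
r2 m[fog→φ3] = [T, T, T, T]
r2 m[fog→φ4] = [T, T, T, T]
r2 m[sun→φ2] = [T, F, T, T]
r2 m[sun→φ4] = [T, F, T, T]
r2 m[sun→φ5] = [T, F, T, T]
r2 m[sun→φ6] = [T, F, T, T]
r2 m[sun→φ7] = [T, T, T, T]
r3 m[φ0→wet] = [T, T, T, T]
r3 m[φ0→ice] = [T, T, T, T]
r3 m[φ1→wet] = [T, T, T, T]
r3 m[φ1→fog] = [T, T, T, T]
r3 m[φ2→wet] = [T, T, T, T]
r3 m[φ2→sun] = [T, F, T, T]
r3 m[φ3→wet] = [T, T, T, F]
r3 m[φ3→fog] = [T, T, T, T]
r3 m[φ4→fog] = [T, T, T, T]
r3 m[φ4→sun] = [T, T, T, T]
r3 m[φ5→wet] = [T, T, T, T]
r3 m[φ5→sun] = [T, T, T, T]
r3 m[φ6→ice] = [T, T, T, T]
r3 m[φ6→sun] = [T, T, T, T]
r3 m[φ7→ice] = [T, T, T, T]
r3 m[φ7→sun] = [T, F, T, T]
r3 m[wet→φ0] = [T, T, T, F]
r3 m[wet→φ1] = [T, T, T, F]
r3 m[wet→φ2] = [T, T, T, F]
r3 m[wet→φ3] = [T, T, T, T]
r3 m[wet→φ5] = [T, T, T, F]
r3 m[ice→φ0] = [T, T, T, T]
r3 m[ice→φ6] = [T, T, T, T]
r3 m[ice→φ7] = [T, T, T, T]
r3 m[fog→φ1] = [T, T, T, T]
r3 m[fog→φ3] = [T, T, T, T]
r3 m[fog→φ4] = [T, T, T, T]
r3 m[sun→φ2] = [T, F, T, T]
r3 m[sun→φ4] = [T, F, T, T]
r3 m[sun→φ5] = [T, F, T, T]
r3 m[sun→φ6] = [T, F, T, T]
r3 m[sun→φ7] = [T, T, T, T]
no fixed point within 3 rounds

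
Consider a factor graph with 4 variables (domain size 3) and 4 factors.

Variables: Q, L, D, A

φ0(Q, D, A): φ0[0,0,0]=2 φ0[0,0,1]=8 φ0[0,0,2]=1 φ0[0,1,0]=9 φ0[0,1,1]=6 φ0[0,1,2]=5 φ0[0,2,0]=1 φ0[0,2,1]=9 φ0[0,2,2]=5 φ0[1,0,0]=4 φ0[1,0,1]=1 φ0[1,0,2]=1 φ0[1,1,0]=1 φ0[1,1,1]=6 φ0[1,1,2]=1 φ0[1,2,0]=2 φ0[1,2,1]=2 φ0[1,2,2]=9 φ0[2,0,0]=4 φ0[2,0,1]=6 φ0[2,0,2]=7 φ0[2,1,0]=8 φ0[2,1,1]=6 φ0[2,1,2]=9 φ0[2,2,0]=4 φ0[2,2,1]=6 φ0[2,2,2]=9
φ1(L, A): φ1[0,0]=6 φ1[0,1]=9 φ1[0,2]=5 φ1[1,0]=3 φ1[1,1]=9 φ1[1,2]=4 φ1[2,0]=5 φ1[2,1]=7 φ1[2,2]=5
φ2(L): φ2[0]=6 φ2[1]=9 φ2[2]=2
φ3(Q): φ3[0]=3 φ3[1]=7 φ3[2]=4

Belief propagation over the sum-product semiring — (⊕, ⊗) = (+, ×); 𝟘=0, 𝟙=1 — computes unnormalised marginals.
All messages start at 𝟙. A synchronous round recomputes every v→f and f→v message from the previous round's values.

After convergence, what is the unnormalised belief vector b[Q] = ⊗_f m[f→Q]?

init: all messages = 𝟙 over 3 values
r1 m[φ0→Q] = [46, 27, 59]
r1 m[φ0→D] = [34, 51, 47]
r1 m[φ0→A] = [35, 50, 47]
r1 m[φ1→L] = [20, 16, 17]
r1 m[φ1→A] = [14, 25, 14]
r1 m[φ2→L] = [6, 9, 2]
r1 m[φ3→Q] = [3, 7, 4]
r1 m[Q→φ0] = [1, 1, 1]
r1 m[Q→φ3] = [1, 1, 1]
r1 m[L→φ1] = [1, 1, 1]
r1 m[L→φ2] = [1, 1, 1]
r1 m[D→φ0] = [1, 1, 1]
r1 m[A→φ0] = [1, 1, 1]
r1 m[A→φ1] = [1, 1, 1]
r2 m[φ0→Q] = [46, 27, 59]
r2 m[φ0→D] = [34, 51, 47]
r2 m[φ0→A] = [35, 50, 47]
r2 m[φ1→L] = [20, 16, 17]
r2 m[φ1→A] = [14, 25, 14]
r2 m[φ2→L] = [6, 9, 2]
r2 m[φ3→Q] = [3, 7, 4]
r2 m[Q→φ0] = [3, 7, 4]
r2 m[Q→φ3] = [46, 27, 59]
r2 m[L→φ1] = [6, 9, 2]
r2 m[L→φ2] = [20, 16, 17]
r2 m[D→φ0] = [1, 1, 1]
r2 m[A→φ0] = [14, 25, 14]
r2 m[A→φ1] = [35, 50, 47]
r3 m[φ0→Q] = [897, 477, 1024]
r3 m[φ0→D] = [2607, 3836, 3683]
r3 m[φ0→A] = [149, 204, 210]
r3 m[φ1→L] = [895, 743, 760]
r3 m[φ1→A] = [73, 149, 76]
r3 m[φ2→L] = [6, 9, 2]
r3 m[φ3→Q] = [3, 7, 4]
r3 m[Q→φ0] = [3, 7, 4]
r3 m[Q→φ3] = [46, 27, 59]
r3 m[L→φ1] = [6, 9, 2]
r3 m[L→φ2] = [20, 16, 17]
r3 m[D→φ0] = [1, 1, 1]
r3 m[A→φ0] = [14, 25, 14]
r3 m[A→φ1] = [35, 50, 47]
r4 m[φ0→Q] = [897, 477, 1024]
r4 m[φ0→D] = [2607, 3836, 3683]
r4 m[φ0→A] = [149, 204, 210]
r4 m[φ1→L] = [895, 743, 760]
r4 m[φ1→A] = [73, 149, 76]
r4 m[φ2→L] = [6, 9, 2]
r4 m[φ3→Q] = [3, 7, 4]
r4 m[Q→φ0] = [3, 7, 4]
r4 m[Q→φ3] = [897, 477, 1024]
r4 m[L→φ1] = [6, 9, 2]
r4 m[L→φ2] = [895, 743, 760]
r4 m[D→φ0] = [1, 1, 1]
r4 m[A→φ0] = [73, 149, 76]
r4 m[A→φ1] = [149, 204, 210]
r5 m[φ0→Q] = [5139, 2688, 5750]
r5 m[φ0→D] = [14733, 21742, 20758]
r5 m[φ0→A] = [149, 204, 210]
r5 m[φ1→L] = [3780, 3123, 3223]
r5 m[φ1→A] = [73, 149, 76]
r5 m[φ2→L] = [6, 9, 2]
r5 m[φ3→Q] = [3, 7, 4]
r5 m[Q→φ0] = [3, 7, 4]
r5 m[Q→φ3] = [897, 477, 1024]
r5 m[L→φ1] = [6, 9, 2]
r5 m[L→φ2] = [895, 743, 760]
r5 m[D→φ0] = [1, 1, 1]
r5 m[A→φ0] = [73, 149, 76]
r5 m[A→φ1] = [149, 204, 210]
r6 m[φ0→Q] = [5139, 2688, 5750]
r6 m[φ0→D] = [14733, 21742, 20758]
r6 m[φ0→A] = [149, 204, 210]
r6 m[φ1→L] = [3780, 3123, 3223]
r6 m[φ1→A] = [73, 149, 76]
r6 m[φ2→L] = [6, 9, 2]
r6 m[φ3→Q] = [3, 7, 4]
r6 m[Q→φ0] = [3, 7, 4]
r6 m[Q→φ3] = [5139, 2688, 5750]
r6 m[L→φ1] = [6, 9, 2]
r6 m[L→φ2] = [3780, 3123, 3223]
r6 m[D→φ0] = [1, 1, 1]
r6 m[A→φ0] = [73, 149, 76]
r6 m[A→φ1] = [149, 204, 210]
r7 m[φ0→Q] = [5139, 2688, 5750]
r7 m[φ0→D] = [14733, 21742, 20758]
r7 m[φ0→A] = [149, 204, 210]
r7 m[φ1→L] = [3780, 3123, 3223]
r7 m[φ1→A] = [73, 149, 76]
r7 m[φ2→L] = [6, 9, 2]
r7 m[φ3→Q] = [3, 7, 4]
r7 m[Q→φ0] = [3, 7, 4]
r7 m[Q→φ3] = [5139, 2688, 5750]
r7 m[L→φ1] = [6, 9, 2]
r7 m[L→φ2] = [3780, 3123, 3223]
r7 m[D→φ0] = [1, 1, 1]
r7 m[A→φ0] = [73, 149, 76]
r7 m[A→φ1] = [149, 204, 210]
fixed point reached at round 7
b[Q] = ⊗ incoming = [15417, 18816, 23000]

b[Q] = [15417, 18816, 23000]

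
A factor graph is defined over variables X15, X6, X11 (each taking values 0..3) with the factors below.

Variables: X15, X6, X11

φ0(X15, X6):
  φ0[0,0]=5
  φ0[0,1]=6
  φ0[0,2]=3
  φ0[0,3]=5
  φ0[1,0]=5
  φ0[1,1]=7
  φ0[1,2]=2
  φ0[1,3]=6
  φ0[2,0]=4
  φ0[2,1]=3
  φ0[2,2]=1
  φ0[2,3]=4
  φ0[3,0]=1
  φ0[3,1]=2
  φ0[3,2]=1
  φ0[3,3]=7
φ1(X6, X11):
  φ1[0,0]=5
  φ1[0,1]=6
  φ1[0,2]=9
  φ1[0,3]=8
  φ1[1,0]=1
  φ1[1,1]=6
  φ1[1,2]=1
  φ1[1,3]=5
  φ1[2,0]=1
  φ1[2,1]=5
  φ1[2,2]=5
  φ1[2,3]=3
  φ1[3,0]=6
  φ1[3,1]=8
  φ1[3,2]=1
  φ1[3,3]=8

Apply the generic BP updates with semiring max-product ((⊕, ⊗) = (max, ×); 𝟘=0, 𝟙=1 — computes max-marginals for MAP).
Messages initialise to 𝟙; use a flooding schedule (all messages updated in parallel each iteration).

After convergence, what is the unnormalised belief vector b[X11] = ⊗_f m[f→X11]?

init: all messages = 𝟙 over 4 values
r1 m[φ0→X15] = [6, 7, 4, 7]
r1 m[φ0→X6] = [5, 7, 3, 7]
r1 m[φ1→X6] = [9, 6, 5, 8]
r1 m[φ1→X11] = [6, 8, 9, 8]
r1 m[X15→φ0] = [1, 1, 1, 1]
r1 m[X6→φ0] = [1, 1, 1, 1]
r1 m[X6→φ1] = [1, 1, 1, 1]
r1 m[X11→φ1] = [1, 1, 1, 1]
r2 m[φ0→X15] = [6, 7, 4, 7]
r2 m[φ0→X6] = [5, 7, 3, 7]
r2 m[φ1→X6] = [9, 6, 5, 8]
r2 m[φ1→X11] = [6, 8, 9, 8]
r2 m[X15→φ0] = [1, 1, 1, 1]
r2 m[X6→φ0] = [9, 6, 5, 8]
r2 m[X6→φ1] = [5, 7, 3, 7]
r2 m[X11→φ1] = [1, 1, 1, 1]
r3 m[φ0→X15] = [45, 48, 36, 56]
r3 m[φ0→X6] = [5, 7, 3, 7]
r3 m[φ1→X6] = [9, 6, 5, 8]
r3 m[φ1→X11] = [42, 56, 45, 56]
r3 m[X15→φ0] = [1, 1, 1, 1]
r3 m[X6→φ0] = [9, 6, 5, 8]
r3 m[X6→φ1] = [5, 7, 3, 7]
r3 m[X11→φ1] = [1, 1, 1, 1]
r4 m[φ0→X15] = [45, 48, 36, 56]
r4 m[φ0→X6] = [5, 7, 3, 7]
r4 m[φ1→X6] = [9, 6, 5, 8]
r4 m[φ1→X11] = [42, 56, 45, 56]
r4 m[X15→φ0] = [1, 1, 1, 1]
r4 m[X6→φ0] = [9, 6, 5, 8]
r4 m[X6→φ1] = [5, 7, 3, 7]
r4 m[X11→φ1] = [1, 1, 1, 1]
fixed point reached at round 4
b[X11] = ⊗ incoming = [42, 56, 45, 56]

b[X11] = [42, 56, 45, 56]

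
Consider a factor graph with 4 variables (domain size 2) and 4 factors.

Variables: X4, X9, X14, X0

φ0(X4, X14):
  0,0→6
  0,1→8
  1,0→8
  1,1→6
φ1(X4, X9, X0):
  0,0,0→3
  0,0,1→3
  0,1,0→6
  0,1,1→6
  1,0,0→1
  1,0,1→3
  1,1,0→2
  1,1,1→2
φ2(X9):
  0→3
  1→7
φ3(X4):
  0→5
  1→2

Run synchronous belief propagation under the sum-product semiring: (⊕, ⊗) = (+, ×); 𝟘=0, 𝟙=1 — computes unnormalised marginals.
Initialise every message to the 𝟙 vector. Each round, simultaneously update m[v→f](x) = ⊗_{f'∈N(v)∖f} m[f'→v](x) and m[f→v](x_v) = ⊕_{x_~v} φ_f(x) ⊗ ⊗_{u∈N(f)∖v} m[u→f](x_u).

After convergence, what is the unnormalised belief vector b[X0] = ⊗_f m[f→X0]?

b[X0] = [4046, 4214]

init: all messages = 𝟙 over 2 values
r1 m[φ0→X4] = [14, 14]
r1 m[φ0→X14] = [14, 14]
r1 m[φ1→X4] = [18, 8]
r1 m[φ1→X9] = [10, 16]
r1 m[φ1→X0] = [12, 14]
r1 m[φ2→X9] = [3, 7]
r1 m[φ3→X4] = [5, 2]
r1 m[X4→φ0] = [1, 1]
r1 m[X4→φ1] = [1, 1]
r1 m[X4→φ3] = [1, 1]
r1 m[X9→φ1] = [1, 1]
r1 m[X9→φ2] = [1, 1]
r1 m[X14→φ0] = [1, 1]
r1 m[X0→φ1] = [1, 1]
r2 m[φ0→X4] = [14, 14]
r2 m[φ0→X14] = [14, 14]
r2 m[φ1→X4] = [18, 8]
r2 m[φ1→X9] = [10, 16]
r2 m[φ1→X0] = [12, 14]
r2 m[φ2→X9] = [3, 7]
r2 m[φ3→X4] = [5, 2]
r2 m[X4→φ0] = [90, 16]
r2 m[X4→φ1] = [70, 28]
r2 m[X4→φ3] = [252, 112]
r2 m[X9→φ1] = [3, 7]
r2 m[X9→φ2] = [10, 16]
r2 m[X14→φ0] = [1, 1]
r2 m[X0→φ1] = [1, 1]
r3 m[φ0→X4] = [14, 14]
r3 m[φ0→X14] = [668, 816]
r3 m[φ1→X4] = [102, 40]
r3 m[φ1→X9] = [532, 952]
r3 m[φ1→X0] = [4046, 4214]
r3 m[φ2→X9] = [3, 7]
r3 m[φ3→X4] = [5, 2]
r3 m[X4→φ0] = [90, 16]
r3 m[X4→φ1] = [70, 28]
r3 m[X4→φ3] = [252, 112]
r3 m[X9→φ1] = [3, 7]
r3 m[X9→φ2] = [10, 16]
r3 m[X14→φ0] = [1, 1]
r3 m[X0→φ1] = [1, 1]
r4 m[φ0→X4] = [14, 14]
r4 m[φ0→X14] = [668, 816]
r4 m[φ1→X4] = [102, 40]
r4 m[φ1→X9] = [532, 952]
r4 m[φ1→X0] = [4046, 4214]
r4 m[φ2→X9] = [3, 7]
r4 m[φ3→X4] = [5, 2]
r4 m[X4→φ0] = [510, 80]
r4 m[X4→φ1] = [70, 28]
r4 m[X4→φ3] = [1428, 560]
r4 m[X9→φ1] = [3, 7]
r4 m[X9→φ2] = [532, 952]
r4 m[X14→φ0] = [1, 1]
r4 m[X0→φ1] = [1, 1]
r5 m[φ0→X4] = [14, 14]
r5 m[φ0→X14] = [3700, 4560]
r5 m[φ1→X4] = [102, 40]
r5 m[φ1→X9] = [532, 952]
r5 m[φ1→X0] = [4046, 4214]
r5 m[φ2→X9] = [3, 7]
r5 m[φ3→X4] = [5, 2]
r5 m[X4→φ0] = [510, 80]
r5 m[X4→φ1] = [70, 28]
r5 m[X4→φ3] = [1428, 560]
r5 m[X9→φ1] = [3, 7]
r5 m[X9→φ2] = [532, 952]
r5 m[X14→φ0] = [1, 1]
r5 m[X0→φ1] = [1, 1]
r6 m[φ0→X4] = [14, 14]
r6 m[φ0→X14] = [3700, 4560]
r6 m[φ1→X4] = [102, 40]
r6 m[φ1→X9] = [532, 952]
r6 m[φ1→X0] = [4046, 4214]
r6 m[φ2→X9] = [3, 7]
r6 m[φ3→X4] = [5, 2]
r6 m[X4→φ0] = [510, 80]
r6 m[X4→φ1] = [70, 28]
r6 m[X4→φ3] = [1428, 560]
r6 m[X9→φ1] = [3, 7]
r6 m[X9→φ2] = [532, 952]
r6 m[X14→φ0] = [1, 1]
r6 m[X0→φ1] = [1, 1]
fixed point reached at round 6
b[X0] = ⊗ incoming = [4046, 4214]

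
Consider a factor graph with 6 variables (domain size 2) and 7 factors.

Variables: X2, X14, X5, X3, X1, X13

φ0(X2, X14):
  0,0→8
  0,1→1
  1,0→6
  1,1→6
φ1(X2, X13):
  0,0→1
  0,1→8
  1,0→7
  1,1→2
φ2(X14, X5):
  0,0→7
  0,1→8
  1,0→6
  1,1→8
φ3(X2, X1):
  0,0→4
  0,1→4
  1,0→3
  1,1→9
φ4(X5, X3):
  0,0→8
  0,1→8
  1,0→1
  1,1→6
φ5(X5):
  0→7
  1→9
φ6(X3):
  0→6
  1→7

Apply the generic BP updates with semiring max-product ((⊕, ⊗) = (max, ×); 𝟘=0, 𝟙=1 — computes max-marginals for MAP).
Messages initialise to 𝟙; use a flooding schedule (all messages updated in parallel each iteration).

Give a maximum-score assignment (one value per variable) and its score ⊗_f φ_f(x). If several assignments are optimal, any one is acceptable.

assignment: (X2=1, X14=0, X5=1, X3=1, X1=1, X13=0); score = 1143072

init: all messages = 𝟙 over 2 values
r1 m[φ0→X2] = [8, 6]
r1 m[φ0→X14] = [8, 6]
r1 m[φ1→X2] = [8, 7]
r1 m[φ1→X13] = [7, 8]
r1 m[φ2→X14] = [8, 8]
r1 m[φ2→X5] = [7, 8]
r1 m[φ3→X2] = [4, 9]
r1 m[φ3→X1] = [4, 9]
r1 m[φ4→X5] = [8, 6]
r1 m[φ4→X3] = [8, 8]
r1 m[φ5→X5] = [7, 9]
r1 m[φ6→X3] = [6, 7]
r1 m[X2→φ0] = [1, 1]
r1 m[X2→φ1] = [1, 1]
r1 m[X2→φ3] = [1, 1]
r1 m[X14→φ0] = [1, 1]
r1 m[X14→φ2] = [1, 1]
r1 m[X5→φ2] = [1, 1]
r1 m[X5→φ4] = [1, 1]
r1 m[X5→φ5] = [1, 1]
r1 m[X3→φ4] = [1, 1]
r1 m[X3→φ6] = [1, 1]
r1 m[X1→φ3] = [1, 1]
r1 m[X13→φ1] = [1, 1]
r2 m[φ0→X2] = [8, 6]
r2 m[φ0→X14] = [8, 6]
r2 m[φ1→X2] = [8, 7]
r2 m[φ1→X13] = [7, 8]
r2 m[φ2→X14] = [8, 8]
r2 m[φ2→X5] = [7, 8]
r2 m[φ3→X2] = [4, 9]
r2 m[φ3→X1] = [4, 9]
r2 m[φ4→X5] = [8, 6]
r2 m[φ4→X3] = [8, 8]
r2 m[φ5→X5] = [7, 9]
r2 m[φ6→X3] = [6, 7]
r2 m[X2→φ0] = [32, 63]
r2 m[X2→φ1] = [32, 54]
r2 m[X2→φ3] = [64, 42]
r2 m[X14→φ0] = [8, 8]
r2 m[X14→φ2] = [8, 6]
r2 m[X5→φ2] = [56, 54]
r2 m[X5→φ4] = [49, 72]
r2 m[X5→φ5] = [56, 48]
r2 m[X3→φ4] = [6, 7]
r2 m[X3→φ6] = [8, 8]
r2 m[X1→φ3] = [1, 1]
r2 m[X13→φ1] = [1, 1]
r3 m[φ0→X2] = [64, 48]
r3 m[φ0→X14] = [378, 378]
r3 m[φ1→X2] = [8, 7]
r3 m[φ1→X13] = [378, 256]
r3 m[φ2→X14] = [432, 432]
r3 m[φ2→X5] = [56, 64]
r3 m[φ3→X2] = [4, 9]
r3 m[φ3→X1] = [256, 378]
r3 m[φ4→X5] = [56, 42]
r3 m[φ4→X3] = [392, 432]
r3 m[φ5→X5] = [7, 9]
r3 m[φ6→X3] = [6, 7]
r3 m[X2→φ0] = [32, 63]
r3 m[X2→φ1] = [32, 54]
r3 m[X2→φ3] = [64, 42]
r3 m[X14→φ0] = [8, 8]
r3 m[X14→φ2] = [8, 6]
r3 m[X5→φ2] = [56, 54]
r3 m[X5→φ4] = [49, 72]
r3 m[X5→φ5] = [56, 48]
r3 m[X3→φ4] = [6, 7]
r3 m[X3→φ6] = [8, 8]
r3 m[X1→φ3] = [1, 1]
r3 m[X13→φ1] = [1, 1]
r4 m[φ0→X2] = [64, 48]
r4 m[φ0→X14] = [378, 378]
r4 m[φ1→X2] = [8, 7]
r4 m[φ1→X13] = [378, 256]
r4 m[φ2→X14] = [432, 432]
r4 m[φ2→X5] = [56, 64]
r4 m[φ3→X2] = [4, 9]
r4 m[φ3→X1] = [256, 378]
r4 m[φ4→X5] = [56, 42]
r4 m[φ4→X3] = [392, 432]
r4 m[φ5→X5] = [7, 9]
r4 m[φ6→X3] = [6, 7]
r4 m[X2→φ0] = [32, 63]
r4 m[X2→φ1] = [256, 432]
r4 m[X2→φ3] = [512, 336]
r4 m[X14→φ0] = [432, 432]
r4 m[X14→φ2] = [378, 378]
r4 m[X5→φ2] = [392, 378]
r4 m[X5→φ4] = [392, 576]
r4 m[X5→φ5] = [3136, 2688]
r4 m[X3→φ4] = [6, 7]
r4 m[X3→φ6] = [392, 432]
r4 m[X1→φ3] = [1, 1]
r4 m[X13→φ1] = [1, 1]
r5 m[φ0→X2] = [3456, 2592]
r5 m[φ0→X14] = [378, 378]
r5 m[φ1→X2] = [8, 7]
r5 m[φ1→X13] = [3024, 2048]
r5 m[φ2→X14] = [3024, 3024]
r5 m[φ2→X5] = [2646, 3024]
r5 m[φ3→X2] = [4, 9]
r5 m[φ3→X1] = [2048, 3024]
r5 m[φ4→X5] = [56, 42]
r5 m[φ4→X3] = [3136, 3456]
r5 m[φ5→X5] = [7, 9]
r5 m[φ6→X3] = [6, 7]
r5 m[X2→φ0] = [32, 63]
r5 m[X2→φ1] = [256, 432]
r5 m[X2→φ3] = [512, 336]
r5 m[X14→φ0] = [432, 432]
r5 m[X14→φ2] = [378, 378]
r5 m[X5→φ2] = [392, 378]
r5 m[X5→φ4] = [392, 576]
r5 m[X5→φ5] = [3136, 2688]
r5 m[X3→φ4] = [6, 7]
r5 m[X3→φ6] = [392, 432]
r5 m[X1→φ3] = [1, 1]
r5 m[X13→φ1] = [1, 1]
r6 m[φ0→X2] = [3456, 2592]
r6 m[φ0→X14] = [378, 378]
r6 m[φ1→X2] = [8, 7]
r6 m[φ1→X13] = [3024, 2048]
r6 m[φ2→X14] = [3024, 3024]
r6 m[φ2→X5] = [2646, 3024]
r6 m[φ3→X2] = [4, 9]
r6 m[φ3→X1] = [2048, 3024]
r6 m[φ4→X5] = [56, 42]
r6 m[φ4→X3] = [3136, 3456]
r6 m[φ5→X5] = [7, 9]
r6 m[φ6→X3] = [6, 7]
r6 m[X2→φ0] = [32, 63]
r6 m[X2→φ1] = [13824, 23328]
r6 m[X2→φ3] = [27648, 18144]
r6 m[X14→φ0] = [3024, 3024]
r6 m[X14→φ2] = [378, 378]
r6 m[X5→φ2] = [392, 378]
r6 m[X5→φ4] = [18522, 27216]
r6 m[X5→φ5] = [148176, 127008]
r6 m[X3→φ4] = [6, 7]
r6 m[X3→φ6] = [3136, 3456]
r6 m[X1→φ3] = [1, 1]
r6 m[X13→φ1] = [1, 1]
r7 m[φ0→X2] = [24192, 18144]
r7 m[φ0→X14] = [378, 378]
r7 m[φ1→X2] = [8, 7]
r7 m[φ1→X13] = [163296, 110592]
r7 m[φ2→X14] = [3024, 3024]
r7 m[φ2→X5] = [2646, 3024]
r7 m[φ3→X2] = [4, 9]
r7 m[φ3→X1] = [110592, 163296]
r7 m[φ4→X5] = [56, 42]
r7 m[φ4→X3] = [148176, 163296]
r7 m[φ5→X5] = [7, 9]
r7 m[φ6→X3] = [6, 7]
r7 m[X2→φ0] = [32, 63]
r7 m[X2→φ1] = [13824, 23328]
r7 m[X2→φ3] = [27648, 18144]
r7 m[X14→φ0] = [3024, 3024]
r7 m[X14→φ2] = [378, 378]
r7 m[X5→φ2] = [392, 378]
r7 m[X5→φ4] = [18522, 27216]
r7 m[X5→φ5] = [148176, 127008]
r7 m[X3→φ4] = [6, 7]
r7 m[X3→φ6] = [3136, 3456]
r7 m[X1→φ3] = [1, 1]
r7 m[X13→φ1] = [1, 1]
r8 m[φ0→X2] = [24192, 18144]
r8 m[φ0→X14] = [378, 378]
r8 m[φ1→X2] = [8, 7]
r8 m[φ1→X13] = [163296, 110592]
r8 m[φ2→X14] = [3024, 3024]
r8 m[φ2→X5] = [2646, 3024]
r8 m[φ3→X2] = [4, 9]
r8 m[φ3→X1] = [110592, 163296]
r8 m[φ4→X5] = [56, 42]
r8 m[φ4→X3] = [148176, 163296]
r8 m[φ5→X5] = [7, 9]
r8 m[φ6→X3] = [6, 7]
r8 m[X2→φ0] = [32, 63]
r8 m[X2→φ1] = [96768, 163296]
r8 m[X2→φ3] = [193536, 127008]
r8 m[X14→φ0] = [3024, 3024]
r8 m[X14→φ2] = [378, 378]
r8 m[X5→φ2] = [392, 378]
r8 m[X5→φ4] = [18522, 27216]
r8 m[X5→φ5] = [148176, 127008]
r8 m[X3→φ4] = [6, 7]
r8 m[X3→φ6] = [148176, 163296]
r8 m[X1→φ3] = [1, 1]
r8 m[X13→φ1] = [1, 1]
r9 m[φ0→X2] = [24192, 18144]
r9 m[φ0→X14] = [378, 378]
r9 m[φ1→X2] = [8, 7]
r9 m[φ1→X13] = [1143072, 774144]
r9 m[φ2→X14] = [3024, 3024]
r9 m[φ2→X5] = [2646, 3024]
r9 m[φ3→X2] = [4, 9]
r9 m[φ3→X1] = [774144, 1143072]
r9 m[φ4→X5] = [56, 42]
r9 m[φ4→X3] = [148176, 163296]
r9 m[φ5→X5] = [7, 9]
r9 m[φ6→X3] = [6, 7]
r9 m[X2→φ0] = [32, 63]
r9 m[X2→φ1] = [96768, 163296]
r9 m[X2→φ3] = [193536, 127008]
r9 m[X14→φ0] = [3024, 3024]
r9 m[X14→φ2] = [378, 378]
r9 m[X5→φ2] = [392, 378]
r9 m[X5→φ4] = [18522, 27216]
r9 m[X5→φ5] = [148176, 127008]
r9 m[X3→φ4] = [6, 7]
r9 m[X3→φ6] = [148176, 163296]
r9 m[X1→φ3] = [1, 1]
r9 m[X13→φ1] = [1, 1]
r10 m[φ0→X2] = [24192, 18144]
r10 m[φ0→X14] = [378, 378]
r10 m[φ1→X2] = [8, 7]
r10 m[φ1→X13] = [1143072, 774144]
r10 m[φ2→X14] = [3024, 3024]
r10 m[φ2→X5] = [2646, 3024]
r10 m[φ3→X2] = [4, 9]
r10 m[φ3→X1] = [774144, 1143072]
r10 m[φ4→X5] = [56, 42]
r10 m[φ4→X3] = [148176, 163296]
r10 m[φ5→X5] = [7, 9]
r10 m[φ6→X3] = [6, 7]
r10 m[X2→φ0] = [32, 63]
r10 m[X2→φ1] = [96768, 163296]
r10 m[X2→φ3] = [193536, 127008]
r10 m[X14→φ0] = [3024, 3024]
r10 m[X14→φ2] = [378, 378]
r10 m[X5→φ2] = [392, 378]
r10 m[X5→φ4] = [18522, 27216]
r10 m[X5→φ5] = [148176, 127008]
r10 m[X3→φ4] = [6, 7]
r10 m[X3→φ6] = [148176, 163296]
r10 m[X1→φ3] = [1, 1]
r10 m[X13→φ1] = [1, 1]
fixed point reached at round 10
traceback from X2: (X2=1, X14=0, X5=1, X3=1, X1=1, X13=0), score=1143072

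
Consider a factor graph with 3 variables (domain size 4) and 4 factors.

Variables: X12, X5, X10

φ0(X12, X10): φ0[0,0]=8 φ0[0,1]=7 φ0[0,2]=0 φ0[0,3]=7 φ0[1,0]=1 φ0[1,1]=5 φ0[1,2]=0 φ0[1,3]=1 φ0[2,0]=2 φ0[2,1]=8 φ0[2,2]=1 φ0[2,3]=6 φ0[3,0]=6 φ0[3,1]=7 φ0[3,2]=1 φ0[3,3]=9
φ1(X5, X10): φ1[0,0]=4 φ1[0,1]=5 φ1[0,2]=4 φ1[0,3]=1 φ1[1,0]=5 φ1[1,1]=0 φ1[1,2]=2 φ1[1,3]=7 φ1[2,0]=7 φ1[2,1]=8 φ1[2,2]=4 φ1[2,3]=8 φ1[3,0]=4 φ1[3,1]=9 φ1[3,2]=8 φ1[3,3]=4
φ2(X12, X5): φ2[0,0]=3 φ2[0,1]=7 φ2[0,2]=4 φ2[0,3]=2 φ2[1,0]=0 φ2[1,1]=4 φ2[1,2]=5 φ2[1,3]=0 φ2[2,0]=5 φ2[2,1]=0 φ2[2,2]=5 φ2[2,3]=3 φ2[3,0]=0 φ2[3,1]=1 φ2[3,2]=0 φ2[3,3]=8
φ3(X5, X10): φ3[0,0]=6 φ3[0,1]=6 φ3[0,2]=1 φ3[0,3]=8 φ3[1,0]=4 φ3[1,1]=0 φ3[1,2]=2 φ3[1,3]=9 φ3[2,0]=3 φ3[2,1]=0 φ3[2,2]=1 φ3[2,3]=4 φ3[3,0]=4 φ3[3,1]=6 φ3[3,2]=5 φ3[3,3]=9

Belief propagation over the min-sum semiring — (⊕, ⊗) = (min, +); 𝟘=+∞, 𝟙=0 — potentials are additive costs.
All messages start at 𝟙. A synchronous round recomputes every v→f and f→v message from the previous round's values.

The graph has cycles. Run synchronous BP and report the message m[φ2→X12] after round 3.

init: all messages = 𝟙 over 4 values
r1 m[φ0→X12] = [0, 0, 1, 1]
r1 m[φ0→X10] = [1, 5, 0, 1]
r1 m[φ1→X5] = [1, 0, 4, 4]
r1 m[φ1→X10] = [4, 0, 2, 1]
r1 m[φ2→X12] = [2, 0, 0, 0]
r1 m[φ2→X5] = [0, 0, 0, 0]
r1 m[φ3→X5] = [1, 0, 0, 4]
r1 m[φ3→X10] = [3, 0, 1, 4]
r1 m[X12→φ0] = [0, 0, 0, 0]
r1 m[X12→φ2] = [0, 0, 0, 0]
r1 m[X5→φ1] = [0, 0, 0, 0]
r1 m[X5→φ2] = [0, 0, 0, 0]
r1 m[X5→φ3] = [0, 0, 0, 0]
r1 m[X10→φ0] = [0, 0, 0, 0]
r1 m[X10→φ1] = [0, 0, 0, 0]
r1 m[X10→φ3] = [0, 0, 0, 0]
r2 m[φ0→X12] = [0, 0, 1, 1]
r2 m[φ0→X10] = [1, 5, 0, 1]
r2 m[φ1→X5] = [1, 0, 4, 4]
r2 m[φ1→X10] = [4, 0, 2, 1]
r2 m[φ2→X12] = [2, 0, 0, 0]
r2 m[φ2→X5] = [0, 0, 0, 0]
r2 m[φ3→X5] = [1, 0, 0, 4]
r2 m[φ3→X10] = [3, 0, 1, 4]
r2 m[X12→φ0] = [2, 0, 0, 0]
r2 m[X12→φ2] = [0, 0, 1, 1]
r2 m[X5→φ1] = [1, 0, 0, 4]
r2 m[X5→φ2] = [2, 0, 4, 8]
r2 m[X5→φ3] = [1, 0, 4, 4]
r2 m[X10→φ0] = [7, 0, 3, 5]
r2 m[X10→φ1] = [4, 5, 1, 5]
r2 m[X10→φ3] = [5, 5, 2, 2]
r3 m[φ0→X12] = [3, 3, 4, 4]
r3 m[φ0→X10] = [1, 5, 0, 1]
r3 m[φ1→X5] = [5, 3, 5, 8]
r3 m[φ1→X10] = [5, 0, 2, 2]
r3 m[φ2→X12] = [5, 2, 0, 1]
r3 m[φ2→X5] = [0, 1, 1, 0]
r3 m[φ3→X5] = [3, 4, 3, 7]
r3 m[φ3→X10] = [4, 0, 2, 8]
r3 m[X12→φ0] = [2, 0, 0, 0]
r3 m[X12→φ2] = [0, 0, 1, 1]
r3 m[X5→φ1] = [1, 0, 0, 4]
r3 m[X5→φ2] = [2, 0, 4, 8]
r3 m[X5→φ3] = [1, 0, 4, 4]
r3 m[X10→φ0] = [7, 0, 3, 5]
r3 m[X10→φ1] = [4, 5, 1, 5]
r3 m[X10→φ3] = [5, 5, 2, 2]

message @ round 3 = [5, 2, 0, 1]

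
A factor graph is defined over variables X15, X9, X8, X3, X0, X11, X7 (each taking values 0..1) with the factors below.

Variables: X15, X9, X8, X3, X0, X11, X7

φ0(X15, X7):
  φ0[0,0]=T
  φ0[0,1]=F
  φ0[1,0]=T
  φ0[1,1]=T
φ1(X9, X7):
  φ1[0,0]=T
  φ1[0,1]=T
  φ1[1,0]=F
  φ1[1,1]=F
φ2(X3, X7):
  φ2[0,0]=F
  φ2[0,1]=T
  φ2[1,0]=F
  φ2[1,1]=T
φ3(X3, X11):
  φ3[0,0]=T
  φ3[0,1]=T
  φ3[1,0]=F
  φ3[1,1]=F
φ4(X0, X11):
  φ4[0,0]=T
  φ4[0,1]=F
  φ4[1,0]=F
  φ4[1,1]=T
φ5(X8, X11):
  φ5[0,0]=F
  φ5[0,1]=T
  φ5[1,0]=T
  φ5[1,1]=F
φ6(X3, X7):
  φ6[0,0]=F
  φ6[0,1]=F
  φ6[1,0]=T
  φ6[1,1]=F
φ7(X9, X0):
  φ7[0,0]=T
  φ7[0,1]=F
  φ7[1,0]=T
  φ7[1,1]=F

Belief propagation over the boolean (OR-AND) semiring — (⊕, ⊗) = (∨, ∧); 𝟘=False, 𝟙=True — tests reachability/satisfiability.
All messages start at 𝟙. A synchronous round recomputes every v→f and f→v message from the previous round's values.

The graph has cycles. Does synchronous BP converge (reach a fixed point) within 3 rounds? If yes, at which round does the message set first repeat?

NOT CONVERGED within 3 rounds

init: all messages = 𝟙 over 2 values
r1 m[φ0→X15] = [T, T]
r1 m[φ0→X7] = [T, T]
r1 m[φ1→X9] = [T, F]
r1 m[φ1→X7] = [T, T]
r1 m[φ2→X3] = [T, T]
r1 m[φ2→X7] = [F, T]
r1 m[φ3→X3] = [T, F]
r1 m[φ3→X11] = [T, T]
r1 m[φ4→X0] = [T, T]
r1 m[φ4→X11] = [T, T]
r1 m[φ5→X8] = [T, T]
r1 m[φ5→X11] = [T, T]
r1 m[φ6→X3] = [F, T]
r1 m[φ6→X7] = [T, F]
r1 m[φ7→X9] = [T, T]
r1 m[φ7→X0] = [T, F]
r1 m[X15→φ0] = [T, T]
r1 m[X9→φ1] = [T, T]
r1 m[X9→φ7] = [T, T]
r1 m[X8→φ5] = [T, T]
r1 m[X3→φ2] = [T, T]
r1 m[X3→φ3] = [T, T]
r1 m[X3→φ6] = [T, T]
r1 m[X0→φ4] = [T, T]
r1 m[X0→φ7] = [T, T]
r1 m[X11→φ3] = [T, T]
r1 m[X11→φ4] = [T, T]
r1 m[X11→φ5] = [T, T]
r1 m[X7→φ0] = [T, T]
r1 m[X7→φ1] = [T, T]
r1 m[X7→φ2] = [T, T]
r1 m[X7→φ6] = [T, T]
r2 m[φ0→X15] = [T, T]
r2 m[φ0→X7] = [T, T]
r2 m[φ1→X9] = [T, F]
r2 m[φ1→X7] = [T, T]
r2 m[φ2→X3] = [T, T]
r2 m[φ2→X7] = [F, T]
r2 m[φ3→X3] = [T, F]
r2 m[φ3→X11] = [T, T]
r2 m[φ4→X0] = [T, T]
r2 m[φ4→X11] = [T, T]
r2 m[φ5→X8] = [T, T]
r2 m[φ5→X11] = [T, T]
r2 m[φ6→X3] = [F, T]
r2 m[φ6→X7] = [T, F]
r2 m[φ7→X9] = [T, T]
r2 m[φ7→X0] = [T, F]
r2 m[X15→φ0] = [T, T]
r2 m[X9→φ1] = [T, T]
r2 m[X9→φ7] = [T, F]
r2 m[X8→φ5] = [T, T]
r2 m[X3→φ2] = [F, F]
r2 m[X3→φ3] = [F, T]
r2 m[X3→φ6] = [T, F]
r2 m[X0→φ4] = [T, F]
r2 m[X0→φ7] = [T, T]
r2 m[X11→φ3] = [T, T]
r2 m[X11→φ4] = [T, T]
r2 m[X11→φ5] = [T, T]
r2 m[X7→φ0] = [F, F]
r2 m[X7→φ1] = [F, F]
r2 m[X7→φ2] = [T, F]
r2 m[X7→φ6] = [F, T]
r3 m[φ0→X15] = [F, F]
r3 m[φ0→X7] = [T, T]
r3 m[φ1→X9] = [F, F]
r3 m[φ1→X7] = [T, T]
r3 m[φ2→X3] = [F, F]
r3 m[φ2→X7] = [F, F]
r3 m[φ3→X3] = [T, F]
r3 m[φ3→X11] = [F, F]
r3 m[φ4→X0] = [T, T]
r3 m[φ4→X11] = [T, F]
r3 m[φ5→X8] = [T, T]
r3 m[φ5→X11] = [T, T]
r3 m[φ6→X3] = [F, F]
r3 m[φ6→X7] = [F, F]
r3 m[φ7→X9] = [T, T]
r3 m[φ7→X0] = [T, F]
r3 m[X15→φ0] = [T, T]
r3 m[X9→φ1] = [T, T]
r3 m[X9→φ7] = [T, F]
r3 m[X8→φ5] = [T, T]
r3 m[X3→φ2] = [F, F]
r3 m[X3→φ3] = [F, T]
r3 m[X3→φ6] = [T, F]
r3 m[X0→φ4] = [T, F]
r3 m[X0→φ7] = [T, T]
r3 m[X11→φ3] = [T, T]
r3 m[X11→φ4] = [T, T]
r3 m[X11→φ5] = [T, T]
r3 m[X7→φ0] = [F, F]
r3 m[X7→φ1] = [F, F]
r3 m[X7→φ2] = [T, F]
r3 m[X7→φ6] = [F, T]
no fixed point within 3 rounds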